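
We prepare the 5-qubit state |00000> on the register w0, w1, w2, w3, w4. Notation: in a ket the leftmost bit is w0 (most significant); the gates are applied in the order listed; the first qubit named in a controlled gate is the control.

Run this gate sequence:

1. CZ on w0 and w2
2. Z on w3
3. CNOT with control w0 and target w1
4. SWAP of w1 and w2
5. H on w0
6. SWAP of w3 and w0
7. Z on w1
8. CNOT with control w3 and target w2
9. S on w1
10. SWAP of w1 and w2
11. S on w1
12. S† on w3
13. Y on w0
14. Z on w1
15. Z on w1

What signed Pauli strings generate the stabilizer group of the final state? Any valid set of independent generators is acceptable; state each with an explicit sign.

The final state is stabilized by the group generated by +IXIXI, -ZIIII, +IZIZI, +IIZII, +IIIIZ; other independent generating sets are equally valid.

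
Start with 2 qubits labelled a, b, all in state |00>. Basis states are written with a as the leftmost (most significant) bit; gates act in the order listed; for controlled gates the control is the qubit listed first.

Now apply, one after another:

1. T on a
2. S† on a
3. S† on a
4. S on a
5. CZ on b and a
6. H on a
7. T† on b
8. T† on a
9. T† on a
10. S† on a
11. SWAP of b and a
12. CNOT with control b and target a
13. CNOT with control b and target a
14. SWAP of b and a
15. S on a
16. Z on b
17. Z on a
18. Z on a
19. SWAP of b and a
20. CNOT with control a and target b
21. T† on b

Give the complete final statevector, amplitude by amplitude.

The final amplitudes are sqrt(2)/2 on |00>, -sqrt(2)*exp(I*pi/4)/2 on |01>, 0 on |10>, 0 on |11>.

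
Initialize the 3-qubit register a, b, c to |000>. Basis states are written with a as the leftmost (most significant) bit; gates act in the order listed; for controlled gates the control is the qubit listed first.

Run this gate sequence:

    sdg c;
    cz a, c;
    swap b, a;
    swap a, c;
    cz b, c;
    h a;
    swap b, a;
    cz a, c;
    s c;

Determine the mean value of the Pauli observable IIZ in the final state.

The observable IIZ averages to 1.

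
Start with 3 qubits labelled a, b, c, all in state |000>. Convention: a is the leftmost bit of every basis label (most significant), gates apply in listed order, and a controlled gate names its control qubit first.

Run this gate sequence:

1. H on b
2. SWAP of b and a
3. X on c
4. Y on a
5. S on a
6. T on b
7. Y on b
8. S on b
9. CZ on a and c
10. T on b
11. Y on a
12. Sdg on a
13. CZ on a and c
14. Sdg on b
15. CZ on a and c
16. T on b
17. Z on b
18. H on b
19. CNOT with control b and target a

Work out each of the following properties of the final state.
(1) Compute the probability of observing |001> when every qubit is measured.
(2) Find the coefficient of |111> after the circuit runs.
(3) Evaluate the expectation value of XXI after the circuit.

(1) Outcome |001> occurs with probability 1/4.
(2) The final state's coefficient on |111> equals I/2.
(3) In the final state, XXI has expectation -1.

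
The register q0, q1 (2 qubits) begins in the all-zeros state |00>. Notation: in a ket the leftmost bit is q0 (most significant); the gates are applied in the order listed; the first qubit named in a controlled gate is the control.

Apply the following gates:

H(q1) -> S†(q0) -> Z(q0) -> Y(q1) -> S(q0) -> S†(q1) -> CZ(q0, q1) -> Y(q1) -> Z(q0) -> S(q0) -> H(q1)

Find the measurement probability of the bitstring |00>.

A full measurement returns |00> with probability 1/2.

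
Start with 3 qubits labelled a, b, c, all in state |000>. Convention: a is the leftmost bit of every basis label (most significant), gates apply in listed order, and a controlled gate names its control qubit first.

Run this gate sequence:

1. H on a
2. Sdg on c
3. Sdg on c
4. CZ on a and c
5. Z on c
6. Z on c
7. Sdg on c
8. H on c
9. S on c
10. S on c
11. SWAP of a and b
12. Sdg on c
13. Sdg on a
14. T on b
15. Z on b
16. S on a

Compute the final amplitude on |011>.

The final state's coefficient on |011> equals -exp(3*I*pi/4)/2.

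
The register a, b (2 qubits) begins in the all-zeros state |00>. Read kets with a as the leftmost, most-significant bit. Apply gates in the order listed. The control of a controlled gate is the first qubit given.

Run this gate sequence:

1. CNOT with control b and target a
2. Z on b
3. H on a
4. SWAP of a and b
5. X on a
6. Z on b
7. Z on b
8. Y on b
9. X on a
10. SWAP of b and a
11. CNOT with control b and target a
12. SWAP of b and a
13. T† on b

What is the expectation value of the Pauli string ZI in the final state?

The expectation value of ZI is 1.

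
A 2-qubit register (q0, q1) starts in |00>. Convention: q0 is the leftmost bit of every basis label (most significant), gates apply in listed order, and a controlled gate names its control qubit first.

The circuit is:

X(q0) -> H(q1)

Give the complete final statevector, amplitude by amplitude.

The resulting statevector has amplitude 0 on |00>, 0 on |01>, sqrt(2)/2 on |10>, sqrt(2)/2 on |11>.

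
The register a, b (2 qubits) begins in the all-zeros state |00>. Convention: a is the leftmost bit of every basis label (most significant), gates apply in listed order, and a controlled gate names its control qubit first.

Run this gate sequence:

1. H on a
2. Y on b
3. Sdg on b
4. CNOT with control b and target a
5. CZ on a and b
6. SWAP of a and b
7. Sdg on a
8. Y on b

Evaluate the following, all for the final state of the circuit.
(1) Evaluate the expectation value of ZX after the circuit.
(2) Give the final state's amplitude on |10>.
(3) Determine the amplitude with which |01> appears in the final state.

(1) The observable ZX averages to -1.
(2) The final state's coefficient on |10> equals sqrt(2)/2.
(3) |01> carries amplitude 0 in the final state.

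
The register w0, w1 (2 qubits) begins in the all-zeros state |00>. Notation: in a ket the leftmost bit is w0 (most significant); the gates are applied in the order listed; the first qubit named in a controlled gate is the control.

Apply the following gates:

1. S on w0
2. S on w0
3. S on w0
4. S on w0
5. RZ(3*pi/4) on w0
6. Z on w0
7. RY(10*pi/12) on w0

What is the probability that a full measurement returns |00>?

A full measurement returns |00> with probability 1/2 - sqrt(3)/4.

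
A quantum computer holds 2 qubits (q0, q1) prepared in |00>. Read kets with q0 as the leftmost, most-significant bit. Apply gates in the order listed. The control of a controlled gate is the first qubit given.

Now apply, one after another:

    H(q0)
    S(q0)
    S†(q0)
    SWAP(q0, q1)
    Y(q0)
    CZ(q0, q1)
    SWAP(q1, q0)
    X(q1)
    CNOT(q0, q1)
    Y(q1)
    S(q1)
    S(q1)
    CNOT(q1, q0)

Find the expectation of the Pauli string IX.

The observable IX averages to -1.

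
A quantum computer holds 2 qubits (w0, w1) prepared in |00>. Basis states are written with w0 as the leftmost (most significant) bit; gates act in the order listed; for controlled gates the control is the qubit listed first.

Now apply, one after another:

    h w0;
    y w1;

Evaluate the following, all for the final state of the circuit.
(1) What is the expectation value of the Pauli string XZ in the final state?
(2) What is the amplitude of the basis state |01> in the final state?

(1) The observable XZ averages to -1.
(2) The amplitude on |01> is sqrt(2)*I/2.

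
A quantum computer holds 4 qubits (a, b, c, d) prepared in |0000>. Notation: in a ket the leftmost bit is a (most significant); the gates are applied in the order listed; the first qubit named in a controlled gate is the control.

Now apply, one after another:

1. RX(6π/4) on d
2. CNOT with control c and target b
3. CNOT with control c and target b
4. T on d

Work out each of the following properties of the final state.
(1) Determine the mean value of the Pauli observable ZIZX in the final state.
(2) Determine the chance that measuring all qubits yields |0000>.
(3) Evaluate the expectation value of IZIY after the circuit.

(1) In the final state, ZIZX has expectation -sqrt(2)/2.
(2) A full measurement returns |0000> with probability 1/2.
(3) The expectation value of IZIY is sqrt(2)/2.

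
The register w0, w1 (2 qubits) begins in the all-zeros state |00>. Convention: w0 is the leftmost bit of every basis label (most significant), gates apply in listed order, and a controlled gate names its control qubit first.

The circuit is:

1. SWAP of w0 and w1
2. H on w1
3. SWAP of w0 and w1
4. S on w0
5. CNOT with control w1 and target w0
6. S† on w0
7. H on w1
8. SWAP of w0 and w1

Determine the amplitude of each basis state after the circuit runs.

The final amplitudes are 1/2 on |00>, 1/2 on |01>, 1/2 on |10>, 1/2 on |11>.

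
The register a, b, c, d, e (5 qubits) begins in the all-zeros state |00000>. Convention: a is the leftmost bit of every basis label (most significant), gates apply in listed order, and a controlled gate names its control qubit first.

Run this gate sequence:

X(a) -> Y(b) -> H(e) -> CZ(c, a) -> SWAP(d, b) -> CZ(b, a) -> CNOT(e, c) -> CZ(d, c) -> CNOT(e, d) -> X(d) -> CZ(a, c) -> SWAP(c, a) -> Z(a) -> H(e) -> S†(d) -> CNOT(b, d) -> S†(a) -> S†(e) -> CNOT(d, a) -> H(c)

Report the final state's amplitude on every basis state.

After the circuit, the state carries amplitude sqrt(2)*I/4 on |00000>, sqrt(2)/4 on |00001>, sqrt(2)*I/4 on |00010>, -sqrt(2)/4 on |00011>, -sqrt(2)*I/4 on |00100>, -sqrt(2)/4 on |00101>, -sqrt(2)*I/4 on |00110>, sqrt(2)/4 on |00111>, and 0 on every other basis state.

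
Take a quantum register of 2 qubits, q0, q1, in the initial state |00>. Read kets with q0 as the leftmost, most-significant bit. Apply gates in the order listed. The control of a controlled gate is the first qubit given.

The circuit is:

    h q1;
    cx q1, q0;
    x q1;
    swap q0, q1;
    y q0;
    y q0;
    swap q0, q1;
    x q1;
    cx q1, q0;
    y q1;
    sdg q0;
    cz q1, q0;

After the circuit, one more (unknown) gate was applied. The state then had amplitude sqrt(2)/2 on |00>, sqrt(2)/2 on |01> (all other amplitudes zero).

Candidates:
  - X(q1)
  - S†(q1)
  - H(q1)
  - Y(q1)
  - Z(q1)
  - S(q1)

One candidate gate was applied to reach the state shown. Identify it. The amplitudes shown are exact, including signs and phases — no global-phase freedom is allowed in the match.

The unique candidate consistent with the amplitudes is Y(q1). Key observation: the block from step 2 through step 9 cancels to the identity and can be dropped.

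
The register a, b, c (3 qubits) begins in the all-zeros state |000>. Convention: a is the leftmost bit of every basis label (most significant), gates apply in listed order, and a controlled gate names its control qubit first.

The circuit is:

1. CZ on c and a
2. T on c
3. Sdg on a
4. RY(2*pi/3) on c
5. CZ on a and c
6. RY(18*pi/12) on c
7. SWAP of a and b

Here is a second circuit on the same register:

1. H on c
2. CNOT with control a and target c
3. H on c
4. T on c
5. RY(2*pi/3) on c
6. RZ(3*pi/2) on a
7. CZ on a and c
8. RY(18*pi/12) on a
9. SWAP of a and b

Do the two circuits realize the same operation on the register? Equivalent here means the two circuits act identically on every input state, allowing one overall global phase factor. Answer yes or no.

No: there is an input state on which the two circuits produce genuinely different outputs (not merely differing by a phase).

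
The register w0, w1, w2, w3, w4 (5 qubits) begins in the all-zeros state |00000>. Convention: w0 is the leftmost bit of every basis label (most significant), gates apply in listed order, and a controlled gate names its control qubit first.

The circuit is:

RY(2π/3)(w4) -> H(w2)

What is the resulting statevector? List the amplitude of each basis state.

After the circuit, the state carries amplitude sqrt(2)/4 on |00000>, sqrt(6)/4 on |00001>, sqrt(2)/4 on |00100>, sqrt(6)/4 on |00101>, and 0 on every other basis state.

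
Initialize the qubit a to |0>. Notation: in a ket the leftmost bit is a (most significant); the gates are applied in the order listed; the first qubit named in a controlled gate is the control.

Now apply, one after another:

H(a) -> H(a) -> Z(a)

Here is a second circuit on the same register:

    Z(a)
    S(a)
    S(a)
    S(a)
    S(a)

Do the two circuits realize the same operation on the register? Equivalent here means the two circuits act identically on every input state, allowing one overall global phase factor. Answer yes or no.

Yes, they are equivalent — the unitaries differ by at most a global phase.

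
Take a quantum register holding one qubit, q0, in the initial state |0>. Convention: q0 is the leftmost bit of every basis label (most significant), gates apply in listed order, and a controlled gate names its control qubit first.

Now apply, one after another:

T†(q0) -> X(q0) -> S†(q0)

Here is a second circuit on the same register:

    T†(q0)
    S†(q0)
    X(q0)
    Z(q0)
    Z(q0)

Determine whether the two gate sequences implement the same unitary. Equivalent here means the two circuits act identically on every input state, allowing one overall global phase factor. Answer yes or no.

No — the two circuits implement different unitaries, even allowing a global phase.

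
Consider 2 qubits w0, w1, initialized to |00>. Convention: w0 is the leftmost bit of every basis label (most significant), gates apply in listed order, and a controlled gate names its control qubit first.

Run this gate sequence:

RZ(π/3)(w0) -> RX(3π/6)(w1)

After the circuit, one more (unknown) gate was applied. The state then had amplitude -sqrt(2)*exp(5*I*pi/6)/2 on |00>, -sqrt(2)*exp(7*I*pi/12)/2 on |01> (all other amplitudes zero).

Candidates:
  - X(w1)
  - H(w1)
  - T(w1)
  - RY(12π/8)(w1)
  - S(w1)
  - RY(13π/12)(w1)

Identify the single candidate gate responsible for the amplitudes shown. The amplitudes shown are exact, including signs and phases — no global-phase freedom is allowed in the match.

The applied gate was T(w1).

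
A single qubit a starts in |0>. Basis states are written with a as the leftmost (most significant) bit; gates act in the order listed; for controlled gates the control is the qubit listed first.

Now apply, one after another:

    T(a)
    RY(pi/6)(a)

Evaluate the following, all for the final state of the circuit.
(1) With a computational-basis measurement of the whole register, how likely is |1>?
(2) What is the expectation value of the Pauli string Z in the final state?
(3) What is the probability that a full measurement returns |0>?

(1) A full measurement returns |1> with probability 1/2 - sqrt(3)/4.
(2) The observable Z averages to sqrt(3)/2.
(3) A full measurement returns |0> with probability sqrt(3)/4 + 1/2.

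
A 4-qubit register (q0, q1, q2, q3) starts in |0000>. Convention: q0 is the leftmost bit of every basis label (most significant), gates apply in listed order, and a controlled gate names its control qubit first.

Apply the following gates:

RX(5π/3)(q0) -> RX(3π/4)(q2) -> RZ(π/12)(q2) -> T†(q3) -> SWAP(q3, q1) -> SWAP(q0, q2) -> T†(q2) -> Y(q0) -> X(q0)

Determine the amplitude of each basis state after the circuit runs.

The final amplitudes are -sqrt(6 - 3*sqrt(2))*exp(11*I*pi/24)/4 on |0000>, -sqrt(2 - sqrt(2))*exp(17*I*pi/24)/4 on |0010>, sqrt(3*sqrt(2) + 6)*exp(I*pi/24)/4 on |1000>, sqrt(sqrt(2) + 2)*exp(7*I*pi/24)/4 on |1010>, and 0 on every other basis state.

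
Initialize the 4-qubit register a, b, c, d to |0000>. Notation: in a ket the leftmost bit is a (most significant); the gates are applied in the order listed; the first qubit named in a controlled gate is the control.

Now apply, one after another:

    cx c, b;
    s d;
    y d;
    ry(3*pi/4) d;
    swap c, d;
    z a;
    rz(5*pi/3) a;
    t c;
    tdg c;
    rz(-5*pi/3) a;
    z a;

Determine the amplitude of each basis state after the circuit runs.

After the circuit, the state carries amplitude -I*sqrt(sqrt(2) + 2)/2 on |0000>, I*sqrt(2 - sqrt(2))/2 on |0010>, and 0 on every other basis state. Key observation: steps 6-11 multiply out to the identity, so the circuit reduces to the remaining gates.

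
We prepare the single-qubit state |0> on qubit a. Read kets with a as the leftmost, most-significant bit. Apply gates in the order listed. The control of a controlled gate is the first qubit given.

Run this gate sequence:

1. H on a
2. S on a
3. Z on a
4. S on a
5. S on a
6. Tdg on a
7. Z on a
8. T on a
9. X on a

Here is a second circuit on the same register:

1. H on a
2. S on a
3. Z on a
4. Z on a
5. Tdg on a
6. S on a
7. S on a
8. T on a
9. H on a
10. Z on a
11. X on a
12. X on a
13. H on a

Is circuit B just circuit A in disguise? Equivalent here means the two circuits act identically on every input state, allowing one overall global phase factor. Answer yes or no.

Yes, they are equivalent — the unitaries differ by at most a global phase.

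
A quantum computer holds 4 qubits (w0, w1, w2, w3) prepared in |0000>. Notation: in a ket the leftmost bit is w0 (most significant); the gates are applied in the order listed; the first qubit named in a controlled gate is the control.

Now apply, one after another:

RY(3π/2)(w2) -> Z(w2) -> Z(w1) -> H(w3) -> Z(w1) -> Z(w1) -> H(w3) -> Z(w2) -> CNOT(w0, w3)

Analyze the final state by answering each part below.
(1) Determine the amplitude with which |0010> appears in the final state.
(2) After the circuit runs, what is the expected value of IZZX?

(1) The amplitude on |0010> is sqrt(2)/2. Key observation: steps 4-7 multiply out to the identity, so the circuit reduces to the remaining gates.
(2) The expectation value of IZZX is 0.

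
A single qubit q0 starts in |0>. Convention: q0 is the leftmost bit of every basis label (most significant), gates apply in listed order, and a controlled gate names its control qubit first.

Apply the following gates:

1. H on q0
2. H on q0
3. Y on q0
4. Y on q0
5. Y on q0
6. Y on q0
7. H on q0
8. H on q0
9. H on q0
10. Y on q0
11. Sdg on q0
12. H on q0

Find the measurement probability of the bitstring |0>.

Outcome |0> occurs with probability 1/2. Key observation: steps 1-8 multiply out to the identity, so the circuit reduces to the remaining gates.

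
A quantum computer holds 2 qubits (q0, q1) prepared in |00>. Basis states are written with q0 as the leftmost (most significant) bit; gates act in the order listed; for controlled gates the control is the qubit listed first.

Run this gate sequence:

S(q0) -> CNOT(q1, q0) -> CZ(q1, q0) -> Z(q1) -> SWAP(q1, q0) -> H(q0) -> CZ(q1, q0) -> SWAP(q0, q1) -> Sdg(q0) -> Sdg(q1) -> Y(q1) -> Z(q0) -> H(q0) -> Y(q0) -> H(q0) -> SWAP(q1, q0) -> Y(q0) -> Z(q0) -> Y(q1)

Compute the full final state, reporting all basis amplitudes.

The final amplitudes are -sqrt(2)/2 on |00>, 0 on |01>, -sqrt(2)*I/2 on |10>, 0 on |11>.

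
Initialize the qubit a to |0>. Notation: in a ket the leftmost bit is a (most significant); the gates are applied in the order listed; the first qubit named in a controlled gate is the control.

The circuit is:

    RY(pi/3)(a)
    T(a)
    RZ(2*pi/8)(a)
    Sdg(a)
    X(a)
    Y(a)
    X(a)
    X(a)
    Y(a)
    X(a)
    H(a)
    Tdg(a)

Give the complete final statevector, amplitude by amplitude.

After the circuit, the state carries amplitude (-sqrt(6) - sqrt(2))*exp(7*I*pi/8)/4 on |0>, (-sqrt(6) + sqrt(2))*exp(5*I*pi/8)/4 on |1>. Key observation: gates 5-10 undo each other exactly, leaving only the rest of the circuit to track.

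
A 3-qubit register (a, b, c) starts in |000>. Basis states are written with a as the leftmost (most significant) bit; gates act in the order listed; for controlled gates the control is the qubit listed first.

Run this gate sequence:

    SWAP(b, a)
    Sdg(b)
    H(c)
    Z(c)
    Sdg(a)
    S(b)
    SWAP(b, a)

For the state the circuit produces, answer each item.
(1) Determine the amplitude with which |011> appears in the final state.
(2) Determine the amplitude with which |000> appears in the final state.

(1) |011> carries amplitude 0 in the final state.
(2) The amplitude on |000> is sqrt(2)/2.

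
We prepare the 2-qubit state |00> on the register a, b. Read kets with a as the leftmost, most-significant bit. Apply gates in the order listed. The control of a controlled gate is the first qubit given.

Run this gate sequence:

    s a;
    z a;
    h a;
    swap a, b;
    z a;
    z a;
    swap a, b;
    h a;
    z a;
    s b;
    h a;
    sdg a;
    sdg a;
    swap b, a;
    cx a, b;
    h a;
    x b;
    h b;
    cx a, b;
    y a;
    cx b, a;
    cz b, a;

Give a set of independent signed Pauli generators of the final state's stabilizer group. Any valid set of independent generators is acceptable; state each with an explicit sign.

One valid set of independent stabilizer generators is -IX, +ZI (any independent generating set of the same group is equally correct). Key observation: the block from step 2 through step 9 cancels to the identity and can be dropped.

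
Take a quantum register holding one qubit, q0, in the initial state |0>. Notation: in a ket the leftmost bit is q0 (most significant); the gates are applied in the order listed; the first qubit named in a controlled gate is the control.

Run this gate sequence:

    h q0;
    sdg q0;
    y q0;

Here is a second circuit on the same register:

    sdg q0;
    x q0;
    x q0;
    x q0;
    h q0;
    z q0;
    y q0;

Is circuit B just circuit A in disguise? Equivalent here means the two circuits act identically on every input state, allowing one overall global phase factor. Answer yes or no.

No, they are not equivalent — no single phase factor reconciles the two unitaries.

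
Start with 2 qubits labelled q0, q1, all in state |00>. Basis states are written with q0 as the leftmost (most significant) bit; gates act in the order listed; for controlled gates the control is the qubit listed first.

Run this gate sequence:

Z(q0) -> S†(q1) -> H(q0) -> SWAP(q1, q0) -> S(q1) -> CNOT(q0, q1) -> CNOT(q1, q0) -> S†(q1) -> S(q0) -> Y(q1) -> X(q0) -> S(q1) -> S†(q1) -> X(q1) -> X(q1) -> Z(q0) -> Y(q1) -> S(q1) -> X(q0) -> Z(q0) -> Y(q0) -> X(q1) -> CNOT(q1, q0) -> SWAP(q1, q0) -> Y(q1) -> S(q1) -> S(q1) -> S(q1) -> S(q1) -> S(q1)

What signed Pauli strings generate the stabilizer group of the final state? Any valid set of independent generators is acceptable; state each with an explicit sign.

The final state is stabilized by the group generated by +XI, -IZ; other independent generating sets are equally valid.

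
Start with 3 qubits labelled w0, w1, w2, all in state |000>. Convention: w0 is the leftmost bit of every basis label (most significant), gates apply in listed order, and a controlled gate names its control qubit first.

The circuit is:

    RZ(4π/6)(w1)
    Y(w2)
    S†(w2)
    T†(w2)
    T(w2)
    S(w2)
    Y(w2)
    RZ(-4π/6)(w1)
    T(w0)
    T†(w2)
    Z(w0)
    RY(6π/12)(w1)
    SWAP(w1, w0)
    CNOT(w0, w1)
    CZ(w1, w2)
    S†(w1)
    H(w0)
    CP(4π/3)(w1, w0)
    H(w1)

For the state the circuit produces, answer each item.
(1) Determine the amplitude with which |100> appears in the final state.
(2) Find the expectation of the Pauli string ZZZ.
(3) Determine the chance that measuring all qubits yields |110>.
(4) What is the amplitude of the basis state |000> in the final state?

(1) The final state's coefficient on |100> equals sqrt(2)*(1 - exp(5*I*pi/6))/4. Key observation: steps 1-8 multiply out to the identity, so the circuit reduces to the remaining gates.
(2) In the final state, ZZZ has expectation -sqrt(3)/4.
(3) Outcome |110> occurs with probability 1/4 - sqrt(3)/8.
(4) |000> carries amplitude sqrt(2)*(1 - I)/4 in the final state.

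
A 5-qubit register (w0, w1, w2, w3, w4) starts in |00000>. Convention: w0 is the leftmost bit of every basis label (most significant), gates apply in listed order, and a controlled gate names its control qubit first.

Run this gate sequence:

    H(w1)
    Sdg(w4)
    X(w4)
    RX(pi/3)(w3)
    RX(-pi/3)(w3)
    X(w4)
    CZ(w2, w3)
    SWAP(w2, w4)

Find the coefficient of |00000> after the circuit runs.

The amplitude on |00000> is sqrt(2)/2.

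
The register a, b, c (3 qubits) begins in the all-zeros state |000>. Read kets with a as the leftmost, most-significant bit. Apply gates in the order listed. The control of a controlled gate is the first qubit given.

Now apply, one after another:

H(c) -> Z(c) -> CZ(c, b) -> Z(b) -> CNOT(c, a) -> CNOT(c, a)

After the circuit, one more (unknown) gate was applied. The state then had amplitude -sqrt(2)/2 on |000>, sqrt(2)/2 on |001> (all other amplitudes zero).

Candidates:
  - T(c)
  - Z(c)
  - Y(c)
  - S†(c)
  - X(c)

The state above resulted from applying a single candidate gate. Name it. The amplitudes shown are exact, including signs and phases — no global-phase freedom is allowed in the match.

The unique candidate consistent with the amplitudes is X(c).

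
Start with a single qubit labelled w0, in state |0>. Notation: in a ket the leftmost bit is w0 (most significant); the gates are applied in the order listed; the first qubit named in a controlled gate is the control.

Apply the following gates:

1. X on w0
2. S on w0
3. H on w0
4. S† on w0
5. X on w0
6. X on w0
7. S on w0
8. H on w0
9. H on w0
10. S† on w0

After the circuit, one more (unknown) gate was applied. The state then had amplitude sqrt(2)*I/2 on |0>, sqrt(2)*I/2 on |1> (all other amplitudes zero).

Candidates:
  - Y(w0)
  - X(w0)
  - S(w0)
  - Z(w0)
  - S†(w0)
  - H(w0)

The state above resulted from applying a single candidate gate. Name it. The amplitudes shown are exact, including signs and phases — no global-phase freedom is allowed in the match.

The applied gate was S†(w0). Key observation: the block from step 3 through step 8 cancels to the identity and can be dropped.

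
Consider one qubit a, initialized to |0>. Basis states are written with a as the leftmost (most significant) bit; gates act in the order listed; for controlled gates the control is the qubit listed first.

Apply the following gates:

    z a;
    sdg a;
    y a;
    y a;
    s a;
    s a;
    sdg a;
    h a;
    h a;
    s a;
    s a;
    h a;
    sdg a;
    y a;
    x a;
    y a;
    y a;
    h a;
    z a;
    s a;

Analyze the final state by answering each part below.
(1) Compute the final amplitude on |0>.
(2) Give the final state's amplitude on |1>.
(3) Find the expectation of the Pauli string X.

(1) |0> carries amplitude -1/2 + I/2 in the final state.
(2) The final state's coefficient on |1> equals 1/2 - I/2.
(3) The observable X averages to -1.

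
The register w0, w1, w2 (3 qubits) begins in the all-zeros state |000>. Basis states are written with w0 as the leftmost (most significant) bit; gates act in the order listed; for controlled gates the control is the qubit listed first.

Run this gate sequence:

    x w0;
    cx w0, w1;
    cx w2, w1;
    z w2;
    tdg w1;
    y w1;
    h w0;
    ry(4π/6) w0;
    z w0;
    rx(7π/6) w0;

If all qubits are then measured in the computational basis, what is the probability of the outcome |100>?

The probability of measuring |100> is 7/8.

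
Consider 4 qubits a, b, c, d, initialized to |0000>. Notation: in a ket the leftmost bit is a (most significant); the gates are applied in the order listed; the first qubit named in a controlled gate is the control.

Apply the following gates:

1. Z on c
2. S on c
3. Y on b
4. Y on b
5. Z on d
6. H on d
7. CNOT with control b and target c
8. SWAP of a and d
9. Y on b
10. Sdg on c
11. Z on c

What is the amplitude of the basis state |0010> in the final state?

|0010> carries amplitude 0 in the final state.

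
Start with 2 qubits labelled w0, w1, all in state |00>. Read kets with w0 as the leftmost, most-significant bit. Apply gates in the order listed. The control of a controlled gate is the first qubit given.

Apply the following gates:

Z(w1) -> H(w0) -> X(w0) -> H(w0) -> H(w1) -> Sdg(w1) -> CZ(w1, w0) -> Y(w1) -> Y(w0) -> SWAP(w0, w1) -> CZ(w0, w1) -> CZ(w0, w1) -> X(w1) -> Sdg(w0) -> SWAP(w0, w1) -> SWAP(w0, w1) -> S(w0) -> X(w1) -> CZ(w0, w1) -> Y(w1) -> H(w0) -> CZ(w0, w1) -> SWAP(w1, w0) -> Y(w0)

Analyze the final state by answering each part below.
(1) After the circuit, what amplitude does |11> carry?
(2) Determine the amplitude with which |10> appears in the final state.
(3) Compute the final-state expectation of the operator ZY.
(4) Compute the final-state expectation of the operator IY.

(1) |11> carries amplitude -1/2 - I/2 in the final state. Key observation: gates 12-19 undo each other exactly, leaving only the rest of the circuit to track.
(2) |10> carries amplitude 1/2 - I/2 in the final state.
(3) In the final state, ZY has expectation 1.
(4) The expectation value of IY is -1.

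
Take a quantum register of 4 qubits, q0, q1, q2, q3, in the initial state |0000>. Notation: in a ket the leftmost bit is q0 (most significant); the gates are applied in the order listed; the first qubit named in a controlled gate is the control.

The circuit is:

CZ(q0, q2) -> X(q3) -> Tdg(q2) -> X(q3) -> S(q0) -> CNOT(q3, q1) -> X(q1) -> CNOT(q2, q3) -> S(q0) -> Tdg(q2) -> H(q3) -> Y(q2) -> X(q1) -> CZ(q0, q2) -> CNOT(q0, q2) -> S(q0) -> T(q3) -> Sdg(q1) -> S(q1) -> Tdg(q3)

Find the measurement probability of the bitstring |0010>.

Outcome |0010> occurs with probability 1/2. Key observation: gates 17-20 undo each other exactly, leaving only the rest of the circuit to track.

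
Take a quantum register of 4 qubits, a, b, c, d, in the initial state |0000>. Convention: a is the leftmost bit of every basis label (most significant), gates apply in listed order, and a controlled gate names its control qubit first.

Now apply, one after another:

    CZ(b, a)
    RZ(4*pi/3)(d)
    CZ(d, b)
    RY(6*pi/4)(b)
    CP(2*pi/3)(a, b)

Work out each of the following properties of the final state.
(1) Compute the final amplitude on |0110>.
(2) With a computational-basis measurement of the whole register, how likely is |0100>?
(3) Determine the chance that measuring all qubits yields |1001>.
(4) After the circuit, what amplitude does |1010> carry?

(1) The amplitude on |0110> is 0.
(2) A full measurement returns |0100> with probability 1/2.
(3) The probability of measuring |1001> is 0.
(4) |1010> carries amplitude 0 in the final state.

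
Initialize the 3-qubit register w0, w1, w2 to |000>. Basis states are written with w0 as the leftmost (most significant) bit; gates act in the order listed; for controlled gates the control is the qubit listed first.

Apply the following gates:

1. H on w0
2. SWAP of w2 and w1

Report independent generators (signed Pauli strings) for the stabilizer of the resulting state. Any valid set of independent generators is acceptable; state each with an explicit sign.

One valid set of independent stabilizer generators is +XII, +IZI, +IIZ (any independent generating set of the same group is equally correct).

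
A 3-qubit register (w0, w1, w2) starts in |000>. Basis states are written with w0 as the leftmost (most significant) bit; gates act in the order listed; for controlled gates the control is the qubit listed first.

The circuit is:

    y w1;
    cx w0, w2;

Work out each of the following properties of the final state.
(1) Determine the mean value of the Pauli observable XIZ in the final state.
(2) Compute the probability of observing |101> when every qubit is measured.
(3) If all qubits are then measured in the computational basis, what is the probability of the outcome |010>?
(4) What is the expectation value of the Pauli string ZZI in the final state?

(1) In the final state, XIZ has expectation 0.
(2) Outcome |101> occurs with probability 0.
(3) The probability of measuring |010> is 1.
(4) The expectation value of ZZI is -1.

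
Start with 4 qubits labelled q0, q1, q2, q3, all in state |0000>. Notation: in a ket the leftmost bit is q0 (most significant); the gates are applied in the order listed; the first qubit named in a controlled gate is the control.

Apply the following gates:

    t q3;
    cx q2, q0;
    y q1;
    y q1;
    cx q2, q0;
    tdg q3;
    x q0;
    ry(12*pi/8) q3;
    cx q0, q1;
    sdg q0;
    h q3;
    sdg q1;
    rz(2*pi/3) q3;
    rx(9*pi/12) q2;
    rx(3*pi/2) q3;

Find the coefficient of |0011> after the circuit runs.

The amplitude on |0011> is 0. Key observation: the block from step 1 through step 6 cancels to the identity and can be dropped.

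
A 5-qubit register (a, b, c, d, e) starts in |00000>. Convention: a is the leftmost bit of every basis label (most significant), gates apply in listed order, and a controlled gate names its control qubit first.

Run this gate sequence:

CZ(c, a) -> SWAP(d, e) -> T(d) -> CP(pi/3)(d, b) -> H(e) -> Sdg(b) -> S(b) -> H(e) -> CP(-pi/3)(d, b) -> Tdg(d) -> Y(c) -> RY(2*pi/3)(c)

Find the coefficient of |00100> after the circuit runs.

The amplitude on |00100> is I/2. Key observation: steps 3-10 multiply out to the identity, so the circuit reduces to the remaining gates.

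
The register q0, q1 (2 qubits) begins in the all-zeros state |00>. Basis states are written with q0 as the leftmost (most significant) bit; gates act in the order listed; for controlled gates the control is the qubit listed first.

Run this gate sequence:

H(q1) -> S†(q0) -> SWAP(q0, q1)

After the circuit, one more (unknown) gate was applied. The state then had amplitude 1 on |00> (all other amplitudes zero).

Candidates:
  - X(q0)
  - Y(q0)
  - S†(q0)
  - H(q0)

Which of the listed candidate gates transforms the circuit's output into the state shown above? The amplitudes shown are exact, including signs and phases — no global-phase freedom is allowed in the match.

The unique candidate consistent with the amplitudes is H(q0).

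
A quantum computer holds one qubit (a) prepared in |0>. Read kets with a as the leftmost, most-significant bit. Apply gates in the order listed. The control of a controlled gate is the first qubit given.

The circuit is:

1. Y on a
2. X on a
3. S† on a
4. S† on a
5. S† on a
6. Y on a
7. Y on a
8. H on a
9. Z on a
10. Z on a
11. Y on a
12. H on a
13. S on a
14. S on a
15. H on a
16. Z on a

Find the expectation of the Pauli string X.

The observable X averages to 1.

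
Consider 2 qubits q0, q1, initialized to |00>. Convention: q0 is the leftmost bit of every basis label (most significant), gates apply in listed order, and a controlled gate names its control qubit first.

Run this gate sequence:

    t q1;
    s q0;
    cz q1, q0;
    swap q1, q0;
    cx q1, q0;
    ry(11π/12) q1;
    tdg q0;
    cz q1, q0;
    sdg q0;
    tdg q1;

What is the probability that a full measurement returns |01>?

Outcome |01> occurs with probability sqrt(2)/8 + sqrt(6)/8 + 1/2.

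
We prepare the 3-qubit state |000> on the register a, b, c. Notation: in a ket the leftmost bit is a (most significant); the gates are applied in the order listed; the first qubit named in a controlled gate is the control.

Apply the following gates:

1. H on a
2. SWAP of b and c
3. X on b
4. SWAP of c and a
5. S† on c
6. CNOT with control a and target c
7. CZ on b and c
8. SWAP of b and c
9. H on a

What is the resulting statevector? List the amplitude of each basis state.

After the circuit, the state carries amplitude 0 on |000>, 1/2 on |001>, 0 on |010>, I/2 on |011>, 0 on |100>, 1/2 on |101>, 0 on |110>, I/2 on |111>.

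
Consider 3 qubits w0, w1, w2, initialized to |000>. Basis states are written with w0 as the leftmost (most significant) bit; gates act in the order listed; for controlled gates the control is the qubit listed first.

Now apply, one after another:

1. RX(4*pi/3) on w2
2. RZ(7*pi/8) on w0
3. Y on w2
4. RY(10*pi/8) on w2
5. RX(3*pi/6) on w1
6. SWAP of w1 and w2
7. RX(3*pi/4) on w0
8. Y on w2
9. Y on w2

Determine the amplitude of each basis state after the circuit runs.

The final amplitudes are sqrt(6)*exp(-7*I*pi/16)/8 + sqrt(2)*I*sqrt(1/2 - sqrt(2)/4)*sqrt(sqrt(2)/4 + 1/2)*exp(-7*I*pi/16)/4 - sqrt(3)*exp(-7*I*pi/16)/8 on |000>, sqrt(2)*sqrt(1/2 - sqrt(2)/4)*sqrt(sqrt(2)/4 + 1/2)*exp(-7*I*pi/16)/4 - sqrt(6)*I*exp(-7*I*pi/16)/8 + sqrt(3)*I*exp(-7*I*pi/16)/8 on |001>, -I*exp(-7*I*pi/16)/8 + sqrt(2)*I*exp(-7*I*pi/16)/8 - sqrt(6)*sqrt(1/2 - sqrt(2)/4)*sqrt(sqrt(2)/4 + 1/2)*exp(-7*I*pi/16)/4 on |010>, sqrt(2)*exp(-7*I*pi/16)/8 + sqrt(6)*I*sqrt(1/2 - sqrt(2)/4)*sqrt(sqrt(2)/4 + 1/2)*exp(-7*I*pi/16)/4 - exp(-7*I*pi/16)/8 on |011>, sqrt(2)*exp(-7*I*pi/16)/8 + exp(-7*I*pi/16)/8 - sqrt(6)*I*sqrt(1/2 - sqrt(2)/4)*sqrt(sqrt(2)/4 + 1/2)*exp(-7*I*pi/16)/4 on |100>, -sqrt(2)*I*exp(-7*I*pi/16)/8 - I*exp(-7*I*pi/16)/8 - sqrt(6)*sqrt(1/2 - sqrt(2)/4)*sqrt(sqrt(2)/4 + 1/2)*exp(-7*I*pi/16)/4 on |101>, sqrt(2)*sqrt(1/2 - sqrt(2)/4)*sqrt(sqrt(2)/4 + 1/2)*exp(-7*I*pi/16)/4 + sqrt(3)*I*exp(-7*I*pi/16)/8 + sqrt(6)*I*exp(-7*I*pi/16)/8 on |110>, sqrt(6)*exp(-7*I*pi/16)/8 + sqrt(3)*exp(-7*I*pi/16)/8 - sqrt(2)*I*sqrt(1/2 - sqrt(2)/4)*sqrt(sqrt(2)/4 + 1/2)*exp(-7*I*pi/16)/4 on |111>.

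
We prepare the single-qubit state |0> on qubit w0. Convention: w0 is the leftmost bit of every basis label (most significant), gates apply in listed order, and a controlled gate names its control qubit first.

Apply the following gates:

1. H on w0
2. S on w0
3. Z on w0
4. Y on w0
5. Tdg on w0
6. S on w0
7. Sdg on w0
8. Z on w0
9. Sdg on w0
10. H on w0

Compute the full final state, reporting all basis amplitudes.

After the circuit, the state carries amplitude -1/2 + exp(3*I*pi/4)/2 on |0>, -1/2 - exp(3*I*pi/4)/2 on |1>.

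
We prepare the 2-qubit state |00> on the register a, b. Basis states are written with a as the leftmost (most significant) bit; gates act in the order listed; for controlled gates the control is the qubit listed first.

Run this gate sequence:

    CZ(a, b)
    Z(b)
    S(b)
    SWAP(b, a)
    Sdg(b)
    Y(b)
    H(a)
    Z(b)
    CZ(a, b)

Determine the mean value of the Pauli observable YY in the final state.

The observable YY averages to 0.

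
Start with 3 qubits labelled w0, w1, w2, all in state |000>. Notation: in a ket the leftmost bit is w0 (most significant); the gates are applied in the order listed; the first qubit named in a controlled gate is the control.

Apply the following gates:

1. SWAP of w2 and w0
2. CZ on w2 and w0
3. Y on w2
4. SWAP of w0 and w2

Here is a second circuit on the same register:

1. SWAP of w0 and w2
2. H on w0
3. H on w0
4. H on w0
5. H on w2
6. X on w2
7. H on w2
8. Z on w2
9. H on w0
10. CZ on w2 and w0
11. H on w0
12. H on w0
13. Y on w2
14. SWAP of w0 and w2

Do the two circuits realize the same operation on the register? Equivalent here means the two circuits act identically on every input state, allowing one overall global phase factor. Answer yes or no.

Yes: on every input state the two circuits agree up to one overall phase factor.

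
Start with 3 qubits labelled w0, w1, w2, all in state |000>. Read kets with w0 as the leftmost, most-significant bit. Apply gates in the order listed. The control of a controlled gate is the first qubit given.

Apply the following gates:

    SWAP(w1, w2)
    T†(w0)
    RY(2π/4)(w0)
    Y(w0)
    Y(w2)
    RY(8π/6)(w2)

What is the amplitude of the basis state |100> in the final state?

|100> carries amplitude sqrt(6)/4 in the final state.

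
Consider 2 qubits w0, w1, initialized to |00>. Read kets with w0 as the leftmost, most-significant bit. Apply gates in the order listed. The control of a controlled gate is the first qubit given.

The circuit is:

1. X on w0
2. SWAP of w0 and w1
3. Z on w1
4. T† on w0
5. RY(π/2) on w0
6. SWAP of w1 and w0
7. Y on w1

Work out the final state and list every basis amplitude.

After the circuit, the state carries amplitude 0 on |00>, 0 on |01>, sqrt(2)*I/2 on |10>, -sqrt(2)*I/2 on |11>.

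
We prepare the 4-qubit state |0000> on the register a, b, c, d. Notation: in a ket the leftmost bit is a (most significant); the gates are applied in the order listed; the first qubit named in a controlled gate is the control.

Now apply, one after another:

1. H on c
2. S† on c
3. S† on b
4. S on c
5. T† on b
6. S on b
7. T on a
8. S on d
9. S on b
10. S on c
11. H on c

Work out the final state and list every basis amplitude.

After the circuit, the state carries amplitude 1/2 + I/2 on |0000>, 1/2 - I/2 on |0010>, and 0 on every other basis state.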